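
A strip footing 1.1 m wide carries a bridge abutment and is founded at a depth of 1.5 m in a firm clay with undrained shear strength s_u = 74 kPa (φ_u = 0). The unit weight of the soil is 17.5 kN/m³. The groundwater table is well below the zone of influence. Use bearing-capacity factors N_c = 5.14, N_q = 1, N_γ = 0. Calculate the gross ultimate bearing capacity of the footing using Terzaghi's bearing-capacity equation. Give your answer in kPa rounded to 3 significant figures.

Effective surcharge at the founding depth q = γ·D_f = 17.5 × 1.5 = 26.25 kPa.
q_ult = c·N_c + q·N_q
     = 74 × 5.14 + 26.25 × 1
     = 380.36 + 26.25 = 406.61 kPa.

q_ult ≈ 407 kPa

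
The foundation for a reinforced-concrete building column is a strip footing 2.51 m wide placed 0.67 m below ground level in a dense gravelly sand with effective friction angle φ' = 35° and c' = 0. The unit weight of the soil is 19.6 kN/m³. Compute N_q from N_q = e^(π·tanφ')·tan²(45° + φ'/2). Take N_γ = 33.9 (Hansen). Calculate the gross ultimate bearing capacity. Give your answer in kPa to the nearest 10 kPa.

q_ult ≈ 1270 kPa

tan35° = 0.7002, so N_q = e^(π×0.7002)·tan²(62.5°) = 9.023 × 3.69 = 33.3.
Effective surcharge at the founding depth q = γ·D_f = 19.6 × 0.67 = 13.132 kPa.
q_ult = q·N_q + 0.5·γ·B·N_γ
     = 13.132 × 33.296 + 0.5 × 19.6 × 2.51 × 33.9
     = 437.24 + 833.87 = 1271.1 kPa.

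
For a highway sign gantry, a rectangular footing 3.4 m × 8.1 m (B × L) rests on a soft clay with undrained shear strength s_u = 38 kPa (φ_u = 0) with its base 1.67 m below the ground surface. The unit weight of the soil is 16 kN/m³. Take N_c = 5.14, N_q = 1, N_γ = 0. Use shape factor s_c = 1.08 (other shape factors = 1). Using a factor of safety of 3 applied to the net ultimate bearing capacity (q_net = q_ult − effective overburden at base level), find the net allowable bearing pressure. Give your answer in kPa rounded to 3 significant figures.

Overburden at base level: q = 16 × 1.67 = 26.72 kPa.
Cohesion term c·N_c·s_c = 38 × 5.14 × 1.08 = 210.95 kPa; surcharge term q·N_q = 26.72 × 1 = 26.72 kPa.
q_ult = 210.95 + 26.72 = 237.67 kPa.
Net ultimate: q_net = 237.67 − 26.72 = 210.95 kPa.
q_all(net) = 210.95 / 3 = 70.315 kPa.

q_all(net) ≈ 70.3 kPa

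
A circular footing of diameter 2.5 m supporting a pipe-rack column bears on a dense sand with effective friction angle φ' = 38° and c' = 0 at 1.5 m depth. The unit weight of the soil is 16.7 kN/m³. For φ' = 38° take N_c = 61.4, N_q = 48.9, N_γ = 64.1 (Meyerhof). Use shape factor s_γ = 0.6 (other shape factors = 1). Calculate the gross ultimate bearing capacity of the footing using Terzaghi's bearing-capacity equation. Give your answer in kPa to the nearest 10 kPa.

q_ult ≈ 2030 kPa

q = γ·D_f = 16.7 × 1.5 = 25.05 kPa.
q·N_q = 25.05 × 48.9 = 1224.9 kPa
0.5·γ·B·N_γ·s_γ = 0.5 × 16.7 × 2.5 × 64.1 × 0.6 = 802.85 kPa
q_ult = 1224.9 + 802.85 = 2027.8 kPa.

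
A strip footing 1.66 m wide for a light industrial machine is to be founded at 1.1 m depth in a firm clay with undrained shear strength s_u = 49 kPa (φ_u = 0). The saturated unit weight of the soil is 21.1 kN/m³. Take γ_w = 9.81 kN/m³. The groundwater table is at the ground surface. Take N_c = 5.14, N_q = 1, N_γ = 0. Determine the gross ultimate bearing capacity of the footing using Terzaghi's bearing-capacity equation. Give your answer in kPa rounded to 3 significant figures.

γ' = 21.1 − 9.81 = 11.29 kN/m³ (submerged throughout). q = 11.29 × 1.1 = 12.419 kPa.
c·N_c = 49 × 5.14 = 251.86 kPa
q·N_q = 12.419 × 1 = 12.419 kPa
q_ult = 251.86 + 12.419 = 264.28 kPa.

q_ult ≈ 264 kPa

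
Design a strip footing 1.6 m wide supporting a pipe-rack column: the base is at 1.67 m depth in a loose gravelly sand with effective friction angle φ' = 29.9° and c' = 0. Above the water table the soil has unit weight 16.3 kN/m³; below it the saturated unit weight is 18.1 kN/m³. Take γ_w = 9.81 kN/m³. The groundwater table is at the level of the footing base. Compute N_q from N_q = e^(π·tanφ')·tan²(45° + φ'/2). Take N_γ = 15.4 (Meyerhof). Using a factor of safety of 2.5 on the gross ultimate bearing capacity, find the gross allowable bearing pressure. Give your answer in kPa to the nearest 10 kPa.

N_q = e^(π·tan29.9°)·tan²(59.95°) = 18.19.
Overburden at base level: q = 16.3 × 1.67 = 27.221 kPa.
Below the base the soil is submerged, so the ½γBN_γ term uses γ' = 18.1 − 9.81 = 8.29 kN/m³.
Surcharge term q·N_q = 27.221 × 18.194 = 495.25 kPa; self-weight term 0.5·γ·B·N_γ = 0.5 × 8.29 × 1.6 × 15.4 = 102.13 kPa.
q_ult = 495.25 + 102.13 = 597.39 kPa.
q_all = 597.39 / 2.5 = 238.95 kPa.

q_all ≈ 240 kPa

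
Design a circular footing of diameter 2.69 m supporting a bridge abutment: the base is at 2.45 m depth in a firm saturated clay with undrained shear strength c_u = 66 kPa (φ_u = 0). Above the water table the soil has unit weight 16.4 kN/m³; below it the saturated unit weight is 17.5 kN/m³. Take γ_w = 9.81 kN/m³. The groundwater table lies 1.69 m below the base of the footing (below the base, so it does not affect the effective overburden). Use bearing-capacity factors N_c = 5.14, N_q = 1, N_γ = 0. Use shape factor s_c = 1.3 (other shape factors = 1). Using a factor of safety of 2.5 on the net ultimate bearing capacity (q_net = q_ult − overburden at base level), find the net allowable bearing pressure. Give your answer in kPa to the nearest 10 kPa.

q_all(net) ≈ 180 kPa

q = γ·D_f = 16.4 × 2.45 = 40.18 kPa.
c·N_c·s_c = 66 × 5.14 × 1.3 = 441.01 kPa
q·N_q = 40.18 × 1 = 40.18 kPa
q_ult = 441.01 + 40.18 = 481.19 kPa.
q_net = 481.19 − 40.18 = 441.01 kPa.
q_all(net) = 441.01 / 2.5 = 176.4 kPa.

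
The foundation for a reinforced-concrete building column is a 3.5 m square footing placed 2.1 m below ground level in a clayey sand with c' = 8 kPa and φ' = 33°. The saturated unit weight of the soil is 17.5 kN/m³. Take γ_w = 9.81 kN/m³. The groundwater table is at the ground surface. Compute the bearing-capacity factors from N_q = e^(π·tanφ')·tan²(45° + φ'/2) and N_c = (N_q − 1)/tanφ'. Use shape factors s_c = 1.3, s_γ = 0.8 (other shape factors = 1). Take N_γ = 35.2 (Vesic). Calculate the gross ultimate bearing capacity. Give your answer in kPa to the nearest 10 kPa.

q_ult ≈ 1200 kPa

tan33° = 0.6494, so N_q = e^(π×0.6494)·tan²(61.5°) = 7.692 × 3.392 = 26.09.
N_c = (26.09 − 1)/tan33° = 38.64.
With the water table at the surface the whole profile is submerged: γ' = 17.5 − 9.81 = 7.69 kN/m³, so q = γ'·D_f = 16.149 kPa; the same γ' applies in the ½γBN_γ term.
q_ult = c·N_c·s_c + q·N_q + 0.5·γ·B·N_γ·s_γ
     = 8 × 38.638 × 1.3 + 16.149 × 26.092 + 0.5 × 7.69 × 3.5 × 35.2 × 0.8
     = 401.84 + 421.36 + 378.96 = 1202.2 kPa.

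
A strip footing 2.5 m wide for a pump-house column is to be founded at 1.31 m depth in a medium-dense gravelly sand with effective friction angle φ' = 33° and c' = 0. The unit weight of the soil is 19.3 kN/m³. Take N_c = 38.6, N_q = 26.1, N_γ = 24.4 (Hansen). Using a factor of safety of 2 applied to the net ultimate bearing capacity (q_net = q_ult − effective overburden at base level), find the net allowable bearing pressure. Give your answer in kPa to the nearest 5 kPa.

q_all(net) ≈ 610 kPa

q = γ·D_f = 19.3 × 1.31 = 25.283 kPa.
q·N_q = 25.283 × 26.1 = 659.89 kPa
0.5·γ·B·N_γ = 0.5 × 19.3 × 2.5 × 24.4 = 588.65 kPa
q_ult = 659.89 + 588.65 = 1248.5 kPa.
Net ultimate: q_net = 1248.5 − 25.283 = 1223.3 kPa.
q_all(net) = 1223.3 / 2 = 611.63 kPa.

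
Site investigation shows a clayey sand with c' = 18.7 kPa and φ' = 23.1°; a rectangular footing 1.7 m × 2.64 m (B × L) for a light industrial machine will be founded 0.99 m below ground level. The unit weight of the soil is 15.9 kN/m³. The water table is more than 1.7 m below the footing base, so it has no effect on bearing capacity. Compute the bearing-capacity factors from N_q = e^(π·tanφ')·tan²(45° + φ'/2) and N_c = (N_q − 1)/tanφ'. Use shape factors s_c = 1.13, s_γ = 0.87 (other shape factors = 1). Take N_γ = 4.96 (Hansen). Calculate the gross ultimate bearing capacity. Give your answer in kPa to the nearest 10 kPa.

q_ult ≈ 580 kPa

tan23.1° = 0.4265, so N_q = e^(π×0.4265)·tan²(56.55°) = 3.819 × 2.291 = 8.75.
N_c = (8.75 − 1)/tan23.1° = 18.17.
Overburden at base level: q = 15.9 × 0.99 = 15.741 kPa.
Cohesion term c·N_c·s_c = 18.7 × 18.171 × 1.13 = 383.97 kPa; surcharge term q·N_q = 15.741 × 8.7506 = 137.74 kPa; self-weight term 0.5·γ·B·N_γ·s_γ = 0.5 × 15.9 × 1.7 × 4.96 × 0.87 = 58.32 kPa.
q_ult = 383.97 + 137.74 + 58.32 = 580.03 kPa.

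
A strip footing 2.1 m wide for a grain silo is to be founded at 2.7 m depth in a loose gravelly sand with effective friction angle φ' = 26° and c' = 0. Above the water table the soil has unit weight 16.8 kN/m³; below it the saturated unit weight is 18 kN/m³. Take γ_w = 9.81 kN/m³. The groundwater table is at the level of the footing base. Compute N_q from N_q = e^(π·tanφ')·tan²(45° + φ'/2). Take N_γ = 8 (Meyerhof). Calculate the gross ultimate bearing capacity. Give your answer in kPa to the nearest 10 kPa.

tan26° = 0.4877, so N_q = e^(π×0.4877)·tan²(58°) = 4.629 × 2.561 = 11.85.
Overburden at base level: q = 16.8 × 2.7 = 45.36 kPa.
Below the base the soil is submerged, so the ½γBN_γ term uses γ' = 18 − 9.81 = 8.19 kN/m³.
Surcharge term q·N_q = 45.36 × 11.854 = 537.71 kPa; self-weight term 0.5·γ·B·N_γ = 0.5 × 8.19 × 2.1 × 8 = 68.796 kPa.
q_ult = 537.71 + 68.796 = 606.5 kPa.

q_ult ≈ 610 kPa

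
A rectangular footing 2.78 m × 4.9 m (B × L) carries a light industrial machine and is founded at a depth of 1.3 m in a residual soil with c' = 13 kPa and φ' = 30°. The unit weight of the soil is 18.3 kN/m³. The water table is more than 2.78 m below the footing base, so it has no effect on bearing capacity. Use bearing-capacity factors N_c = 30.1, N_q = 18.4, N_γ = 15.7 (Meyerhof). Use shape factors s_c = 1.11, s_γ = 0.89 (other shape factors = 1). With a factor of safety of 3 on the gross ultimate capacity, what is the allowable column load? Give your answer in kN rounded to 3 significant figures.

q = γ·D_f = 18.3 × 1.3 = 23.79 kPa.
c·N_c·s_c = 13 × 30.1 × 1.11 = 434.34 kPa
q·N_q = 23.79 × 18.4 = 437.74 kPa
0.5·γ·B·N_γ·s_γ = 0.5 × 18.3 × 2.78 × 15.7 × 0.89 = 355.43 kPa
q_ult = 434.34 + 437.74 + 355.43 = 1227.5 kPa.
Gross allowable pressure q_all = 1227.5 / 3 = 409.17 kPa.
Footing area = 13.622 m², so allowable column load = 409.17 × 13.622 = 5573.7 kN.

P_all ≈ 5570 kN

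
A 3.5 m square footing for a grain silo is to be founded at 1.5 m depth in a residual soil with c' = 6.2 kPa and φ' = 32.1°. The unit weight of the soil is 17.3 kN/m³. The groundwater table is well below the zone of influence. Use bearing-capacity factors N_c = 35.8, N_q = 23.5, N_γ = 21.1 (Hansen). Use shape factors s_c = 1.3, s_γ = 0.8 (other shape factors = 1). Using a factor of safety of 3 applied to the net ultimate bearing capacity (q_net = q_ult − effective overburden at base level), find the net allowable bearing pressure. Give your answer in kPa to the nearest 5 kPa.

q_all(net) ≈ 460 kPa

Effective surcharge at the founding depth q = γ·D_f = 17.3 × 1.5 = 25.95 kPa.
q_ult = c·N_c·s_c + q·N_q + 0.5·γ·B·N_γ·s_γ
     = 6.2 × 35.8 × 1.3 + 25.95 × 23.5 + 0.5 × 17.3 × 3.5 × 21.1 × 0.8
     = 288.55 + 609.83 + 511.04 = 1409.4 kPa.
Net ultimate: q_net = 1409.4 − 25.95 = 1383.5 kPa.
q_all(net) = 1383.5 / 3 = 461.16 kPa.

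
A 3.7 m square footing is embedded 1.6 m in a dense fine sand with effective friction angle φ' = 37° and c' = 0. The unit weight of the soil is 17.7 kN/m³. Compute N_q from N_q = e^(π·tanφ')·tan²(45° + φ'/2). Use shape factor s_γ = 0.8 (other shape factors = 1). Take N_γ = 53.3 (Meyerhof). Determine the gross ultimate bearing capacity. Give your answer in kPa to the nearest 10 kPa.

tan37° = 0.7536, so N_q = e^(π×0.7536)·tan²(63.5°) = 10.669 × 4.023 = 42.92.
Overburden at base level: q = 17.7 × 1.6 = 28.32 kPa.
Surcharge term q·N_q = 28.32 × 42.92 = 1215.5 kPa; self-weight term 0.5·γ·B·N_γ·s_γ = 0.5 × 17.7 × 3.7 × 53.3 × 0.8 = 1396.2 kPa.
q_ult = 1215.5 + 1396.2 = 2611.7 kPa.

q_ult ≈ 2610 kPa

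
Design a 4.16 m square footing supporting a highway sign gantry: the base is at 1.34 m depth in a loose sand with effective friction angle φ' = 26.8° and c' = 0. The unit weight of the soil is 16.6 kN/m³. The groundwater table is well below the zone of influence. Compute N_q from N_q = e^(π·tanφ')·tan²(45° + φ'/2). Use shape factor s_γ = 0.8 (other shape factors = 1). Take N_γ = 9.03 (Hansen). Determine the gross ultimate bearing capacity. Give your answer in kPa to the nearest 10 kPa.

q_ult ≈ 540 kPa

tan26.8° = 0.5051, so N_q = e^(π×0.5051)·tan²(58.4°) = 4.889 × 2.642 = 12.92.
Overburden at base level: q = 16.6 × 1.34 = 22.244 kPa.
Surcharge term q·N_q = 22.244 × 12.917 = 287.32 kPa; self-weight term 0.5·γ·B·N_γ·s_γ = 0.5 × 16.6 × 4.16 × 9.03 × 0.8 = 249.43 kPa.
q_ult = 287.32 + 249.43 = 536.75 kPa.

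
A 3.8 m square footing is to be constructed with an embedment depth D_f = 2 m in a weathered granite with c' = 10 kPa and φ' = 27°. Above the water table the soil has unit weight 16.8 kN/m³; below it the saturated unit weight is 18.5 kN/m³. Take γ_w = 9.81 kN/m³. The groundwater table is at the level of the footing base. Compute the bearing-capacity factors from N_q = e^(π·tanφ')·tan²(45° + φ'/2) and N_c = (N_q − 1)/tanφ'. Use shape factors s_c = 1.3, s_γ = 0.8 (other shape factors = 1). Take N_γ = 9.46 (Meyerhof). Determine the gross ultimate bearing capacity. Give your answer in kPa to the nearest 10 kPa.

tan27° = 0.5095, so N_q = e^(π×0.5095)·tan²(58.5°) = 4.957 × 2.663 = 13.2.
N_c = (13.2 − 1)/tan27° = 23.94.
Overburden at base level: q = 16.8 × 2 = 33.6 kPa.
Below the base the soil is submerged, so the ½γBN_γ term uses γ' = 18.5 − 9.81 = 8.69 kN/m³.
Cohesion term c·N_c·s_c = 10 × 23.942 × 1.3 = 311.25 kPa; surcharge term q·N_q = 33.6 × 13.199 = 443.49 kPa; self-weight term 0.5·γ·B·N_γ·s_γ = 0.5 × 8.69 × 3.8 × 9.46 × 0.8 = 124.96 kPa.
q_ult = 311.25 + 443.49 + 124.96 = 879.69 kPa.

q_ult ≈ 880 kPa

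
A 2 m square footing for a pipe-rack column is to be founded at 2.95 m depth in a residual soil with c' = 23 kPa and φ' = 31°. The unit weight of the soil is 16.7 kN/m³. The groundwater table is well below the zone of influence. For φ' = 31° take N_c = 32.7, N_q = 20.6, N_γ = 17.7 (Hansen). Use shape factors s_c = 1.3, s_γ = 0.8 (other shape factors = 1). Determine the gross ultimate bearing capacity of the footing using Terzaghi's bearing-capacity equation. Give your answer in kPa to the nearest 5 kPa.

q = γ·D_f = 16.7 × 2.95 = 49.265 kPa.
c·N_c·s_c = 23 × 32.7 × 1.3 = 977.73 kPa
q·N_q = 49.265 × 20.6 = 1014.9 kPa
0.5·γ·B·N_γ·s_γ = 0.5 × 16.7 × 2 × 17.7 × 0.8 = 236.47 kPa
q_ult = 977.73 + 1014.9 + 236.47 = 2229.1 kPa.

q_ult ≈ 2230 kPa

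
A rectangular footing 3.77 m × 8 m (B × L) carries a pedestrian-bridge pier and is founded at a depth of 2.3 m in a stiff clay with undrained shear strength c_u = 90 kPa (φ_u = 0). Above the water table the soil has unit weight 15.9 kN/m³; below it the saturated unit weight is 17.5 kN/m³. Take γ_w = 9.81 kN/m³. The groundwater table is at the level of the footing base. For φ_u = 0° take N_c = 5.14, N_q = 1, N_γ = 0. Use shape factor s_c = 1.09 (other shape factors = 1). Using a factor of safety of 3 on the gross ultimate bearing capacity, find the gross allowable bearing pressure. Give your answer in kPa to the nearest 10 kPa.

q_all ≈ 180 kPa

Effective surcharge at the founding depth q = γ·D_f = 15.9 × 2.3 = 36.57 kPa.
q_ult = c·N_c·s_c + q·N_q
     = 90 × 5.14 × 1.09 + 36.57 × 1
     = 504.23 + 36.57 = 540.8 kPa.
q_all = 540.8 / 3 = 180.27 kPa.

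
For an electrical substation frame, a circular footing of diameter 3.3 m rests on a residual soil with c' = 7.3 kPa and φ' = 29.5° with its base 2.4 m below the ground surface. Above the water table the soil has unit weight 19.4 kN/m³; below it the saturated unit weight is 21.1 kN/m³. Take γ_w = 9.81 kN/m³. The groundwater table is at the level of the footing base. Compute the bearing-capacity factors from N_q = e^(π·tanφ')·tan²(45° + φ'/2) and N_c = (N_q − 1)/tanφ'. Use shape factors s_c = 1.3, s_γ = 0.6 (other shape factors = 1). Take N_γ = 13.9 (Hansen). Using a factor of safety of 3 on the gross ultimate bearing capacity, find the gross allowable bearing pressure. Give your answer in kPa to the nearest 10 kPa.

N_q = e^(π·tan29.5°)·tan²(59.75°) = 17.39; N_c = (N_q − 1)/tanφ' = 28.97.
q = γ·D_f = 19.4 × 2.4 = 46.56 kPa.
For the ½γBN_γ term take γ' = 21.1 − 9.81 = 11.29 kN/m³ (soil below base is submerged).
c·N_c·s_c = 7.3 × 28.971 × 1.3 = 274.93 kPa
q·N_q = 46.56 × 17.391 = 809.71 kPa
0.5·γ·B·N_γ·s_γ = 0.5 × 11.29 × 3.3 × 13.9 × 0.6 = 155.36 kPa
q_ult = 274.93 + 809.71 + 155.36 = 1240 kPa.
q_all = 1240 / 3 = 413.33 kPa.

q_all ≈ 410 kPa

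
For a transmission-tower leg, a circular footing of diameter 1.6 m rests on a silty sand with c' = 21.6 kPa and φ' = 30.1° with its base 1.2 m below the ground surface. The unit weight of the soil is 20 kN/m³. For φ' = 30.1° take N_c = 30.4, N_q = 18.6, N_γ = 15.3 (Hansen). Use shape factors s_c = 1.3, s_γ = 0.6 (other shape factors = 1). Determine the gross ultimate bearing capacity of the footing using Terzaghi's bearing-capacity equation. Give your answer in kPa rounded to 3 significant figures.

Effective surcharge at the founding depth q = γ·D_f = 20 × 1.2 = 24 kPa.
q_ult = c·N_c·s_c + q·N_q + 0.5·γ·B·N_γ·s_γ
     = 21.6 × 30.4 × 1.3 + 24 × 18.6 + 0.5 × 20 × 1.6 × 15.3 × 0.6
     = 853.63 + 446.4 + 146.88 = 1446.9 kPa.

q_ult ≈ 1450 kPa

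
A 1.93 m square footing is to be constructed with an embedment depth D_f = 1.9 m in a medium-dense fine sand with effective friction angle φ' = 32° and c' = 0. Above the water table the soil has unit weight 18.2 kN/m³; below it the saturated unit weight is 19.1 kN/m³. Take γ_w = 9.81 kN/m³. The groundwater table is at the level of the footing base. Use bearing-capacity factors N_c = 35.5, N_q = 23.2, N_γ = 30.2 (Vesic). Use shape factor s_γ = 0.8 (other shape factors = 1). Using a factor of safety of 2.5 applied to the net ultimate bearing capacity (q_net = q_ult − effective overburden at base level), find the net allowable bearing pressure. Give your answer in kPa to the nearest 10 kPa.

q_all(net) ≈ 390 kPa

q = γ·D_f = 18.2 × 1.9 = 34.58 kPa.
For the ½γBN_γ term take γ' = 19.1 − 9.81 = 9.29 kN/m³ (soil below base is submerged).
q·N_q = 34.58 × 23.2 = 802.26 kPa
0.5·γ·B·N_γ·s_γ = 0.5 × 9.29 × 1.93 × 30.2 × 0.8 = 216.59 kPa
q_ult = 802.26 + 216.59 = 1018.8 kPa.
Net ultimate: q_net = 1018.8 − 34.58 = 984.27 kPa.
q_all(net) = 984.27 / 2.5 = 393.71 kPa.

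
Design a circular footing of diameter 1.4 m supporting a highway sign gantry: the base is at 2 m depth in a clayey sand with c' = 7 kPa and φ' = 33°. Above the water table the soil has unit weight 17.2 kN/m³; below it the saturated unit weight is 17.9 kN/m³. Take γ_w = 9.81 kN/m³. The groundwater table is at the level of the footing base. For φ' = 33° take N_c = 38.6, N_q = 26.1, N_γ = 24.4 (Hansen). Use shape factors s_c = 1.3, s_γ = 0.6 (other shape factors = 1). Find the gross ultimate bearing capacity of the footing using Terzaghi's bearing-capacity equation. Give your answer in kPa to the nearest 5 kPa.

q_ult ≈ 1330 kPa

Overburden at base level: q = 17.2 × 2 = 34.4 kPa.
Below the base the soil is submerged, so the ½γBN_γ term uses γ' = 17.9 − 9.81 = 8.09 kN/m³.
Cohesion term c·N_c·s_c = 7 × 38.6 × 1.3 = 351.26 kPa; surcharge term q·N_q = 34.4 × 26.1 = 897.84 kPa; self-weight term 0.5·γ·B·N_γ·s_γ = 0.5 × 8.09 × 1.4 × 24.4 × 0.6 = 82.906 kPa.
q_ult = 351.26 + 897.84 + 82.906 = 1332 kPa.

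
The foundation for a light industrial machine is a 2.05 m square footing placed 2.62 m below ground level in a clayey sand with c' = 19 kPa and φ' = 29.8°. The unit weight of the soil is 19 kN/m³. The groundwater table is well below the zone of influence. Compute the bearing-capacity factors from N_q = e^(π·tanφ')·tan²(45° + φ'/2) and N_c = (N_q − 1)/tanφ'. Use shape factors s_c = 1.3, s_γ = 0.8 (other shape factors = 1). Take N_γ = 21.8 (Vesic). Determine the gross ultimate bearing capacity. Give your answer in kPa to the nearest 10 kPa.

q_ult ≈ 1970 kPa

tan29.8° = 0.5727, so N_q = e^(π×0.5727)·tan²(59.9°) = 6.045 × 2.976 = 17.99.
N_c = (17.99 − 1)/tan29.8° = 29.66.
q = γ·D_f = 19 × 2.62 = 49.78 kPa.
c·N_c·s_c = 19 × 29.665 × 1.3 = 732.72 kPa
q·N_q = 49.78 × 17.989 = 895.5 kPa
0.5·γ·B·N_γ·s_γ = 0.5 × 19 × 2.05 × 21.8 × 0.8 = 339.64 kPa
q_ult = 732.72 + 895.5 + 339.64 = 1967.9 kPa.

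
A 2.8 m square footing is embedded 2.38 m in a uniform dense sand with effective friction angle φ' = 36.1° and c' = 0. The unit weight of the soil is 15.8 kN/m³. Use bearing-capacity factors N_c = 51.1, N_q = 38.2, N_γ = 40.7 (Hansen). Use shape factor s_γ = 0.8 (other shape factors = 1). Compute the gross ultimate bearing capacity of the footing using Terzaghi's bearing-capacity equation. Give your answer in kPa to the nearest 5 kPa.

q_ult ≈ 2155 kPa

q = γ·D_f = 15.8 × 2.38 = 37.604 kPa.
q·N_q = 37.604 × 38.2 = 1436.5 kPa
0.5·γ·B·N_γ·s_γ = 0.5 × 15.8 × 2.8 × 40.7 × 0.8 = 720.23 kPa
q_ult = 1436.5 + 720.23 = 2156.7 kPa.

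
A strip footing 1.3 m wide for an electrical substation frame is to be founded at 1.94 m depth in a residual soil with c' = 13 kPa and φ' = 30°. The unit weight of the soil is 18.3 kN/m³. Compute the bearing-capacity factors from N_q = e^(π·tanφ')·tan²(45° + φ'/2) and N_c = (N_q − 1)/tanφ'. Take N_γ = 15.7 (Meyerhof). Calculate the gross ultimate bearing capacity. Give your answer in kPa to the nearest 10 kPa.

tan30° = 0.5774, so N_q = e^(π×0.5774)·tan²(60°) = 6.134 × 3.0 = 18.4.
N_c = (18.4 − 1)/tan30° = 30.14.
Overburden at base level: q = 18.3 × 1.94 = 35.502 kPa.
Cohesion term c·N_c = 13 × 30.14 = 391.82 kPa; surcharge term q·N_q = 35.502 × 18.401 = 653.28 kPa; self-weight term 0.5·γ·B·N_γ = 0.5 × 18.3 × 1.3 × 15.7 = 186.75 kPa.
q_ult = 391.82 + 653.28 + 186.75 = 1231.8 kPa.

q_ult ≈ 1230 kPa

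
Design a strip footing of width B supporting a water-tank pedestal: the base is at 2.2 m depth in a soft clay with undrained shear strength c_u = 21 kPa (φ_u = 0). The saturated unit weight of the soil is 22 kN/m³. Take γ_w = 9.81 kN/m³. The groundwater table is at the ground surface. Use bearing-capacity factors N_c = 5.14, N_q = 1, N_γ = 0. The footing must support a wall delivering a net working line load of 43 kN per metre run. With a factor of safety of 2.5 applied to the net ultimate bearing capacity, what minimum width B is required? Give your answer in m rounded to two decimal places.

B = 1.00 m

γ' = 22 − 9.81 = 12.19 kN/m³ (submerged throughout). q = 12.19 × 2.2 = 26.818 kPa.
c·N_c = 21 × 5.14 = 107.94 kPa
q·N_q = 26.818 × 1 = 26.818 kPa
q_ult = 107.94 + 26.818 = 134.76 kPa.
For φ = 0 the ½γBN_γ term vanishes, so q_ult is independent of B. q_net = 134.76 − 26.818 = 107.94 kPa; q_all(net) = 107.94/2.5 = 43.176 kPa.
Required width B = w / q_all(net) = 43 / 43.176 = 0.996 m.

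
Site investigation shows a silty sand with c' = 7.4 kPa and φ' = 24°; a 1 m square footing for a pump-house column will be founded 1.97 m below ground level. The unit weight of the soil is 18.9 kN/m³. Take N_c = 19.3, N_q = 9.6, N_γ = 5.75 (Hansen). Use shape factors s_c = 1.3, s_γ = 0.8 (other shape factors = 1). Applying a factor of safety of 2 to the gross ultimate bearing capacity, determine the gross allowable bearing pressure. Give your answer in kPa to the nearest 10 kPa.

Effective surcharge at the founding depth q = γ·D_f = 18.9 × 1.97 = 37.233 kPa.
q_ult = c·N_c·s_c + q·N_q + 0.5·γ·B·N_γ·s_γ
     = 7.4 × 19.3 × 1.3 + 37.233 × 9.6 + 0.5 × 18.9 × 1 × 5.75 × 0.8
     = 185.67 + 357.44 + 43.47 = 586.57 kPa.
q_all = q_ult / FS = 586.57 / 2 = 293.29 kPa.

q_all ≈ 290 kPa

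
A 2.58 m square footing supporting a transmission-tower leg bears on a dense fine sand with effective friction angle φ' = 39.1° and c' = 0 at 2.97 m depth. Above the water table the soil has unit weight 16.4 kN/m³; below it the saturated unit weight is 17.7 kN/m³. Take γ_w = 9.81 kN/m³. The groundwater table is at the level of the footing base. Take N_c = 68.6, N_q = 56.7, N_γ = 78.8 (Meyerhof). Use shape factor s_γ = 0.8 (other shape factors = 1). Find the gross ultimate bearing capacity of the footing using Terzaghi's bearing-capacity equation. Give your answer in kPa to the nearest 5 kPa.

Effective surcharge at the founding depth q = γ·D_f = 16.4 × 2.97 = 48.708 kPa.
The water table coincides with the base, so in the self-weight term γ → γ' = 7.89 kN/m³.
q_ult = q·N_q + 0.5·γ·B·N_γ·s_γ
     = 48.708 × 56.7 + 0.5 × 7.89 × 2.58 × 78.8 × 0.8
     = 2761.7 + 641.63 = 3403.4 kPa.

q_ult ≈ 3405 kPa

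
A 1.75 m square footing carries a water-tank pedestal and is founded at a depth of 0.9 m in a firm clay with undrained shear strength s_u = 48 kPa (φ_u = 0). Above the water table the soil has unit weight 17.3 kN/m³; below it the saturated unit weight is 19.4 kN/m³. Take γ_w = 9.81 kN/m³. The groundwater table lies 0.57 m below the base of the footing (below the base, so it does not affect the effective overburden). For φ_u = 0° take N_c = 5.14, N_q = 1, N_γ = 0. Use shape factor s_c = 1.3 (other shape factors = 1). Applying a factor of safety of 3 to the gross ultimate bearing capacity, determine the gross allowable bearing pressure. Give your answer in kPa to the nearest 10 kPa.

q_all ≈ 110 kPa

Overburden at base level: q = 17.3 × 0.9 = 15.57 kPa.
Cohesion term c·N_c·s_c = 48 × 5.14 × 1.3 = 320.74 kPa; surcharge term q·N_q = 15.57 × 1 = 15.57 kPa.
q_ult = 320.74 + 15.57 = 336.31 kPa.
q_all = q_ult / FS = 336.31 / 3 = 112.1 kPa.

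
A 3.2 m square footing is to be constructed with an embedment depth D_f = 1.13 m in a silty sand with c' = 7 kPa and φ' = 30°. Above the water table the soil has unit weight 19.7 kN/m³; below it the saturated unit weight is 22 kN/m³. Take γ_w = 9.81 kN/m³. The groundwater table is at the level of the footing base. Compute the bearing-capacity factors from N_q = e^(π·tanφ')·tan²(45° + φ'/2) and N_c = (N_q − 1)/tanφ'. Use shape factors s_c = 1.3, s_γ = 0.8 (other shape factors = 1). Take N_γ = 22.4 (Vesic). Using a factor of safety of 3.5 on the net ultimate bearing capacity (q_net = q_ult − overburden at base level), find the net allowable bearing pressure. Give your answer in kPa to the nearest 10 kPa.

q_all(net) ≈ 290 kPa

N_q = e^(π·tan30°)·tan²(60°) = 18.4; N_c = (N_q − 1)/tanφ' = 30.14.
Overburden at base level: q = 19.7 × 1.13 = 22.261 kPa.
Below the base the soil is submerged, so the ½γBN_γ term uses γ' = 22 − 9.81 = 12.19 kN/m³.
Cohesion term c·N_c·s_c = 7 × 30.14 × 1.3 = 274.27 kPa; surcharge term q·N_q = 22.261 × 18.401 = 409.63 kPa; self-weight term 0.5·γ·B·N_γ·s_γ = 0.5 × 12.19 × 3.2 × 22.4 × 0.8 = 349.51 kPa.
q_ult = 274.27 + 409.63 + 349.51 = 1033.4 kPa.
q_net = 1033.4 − 22.261 = 1011.1 kPa.
q_all(net) = 1011.1 / 3.5 = 288.9 kPa.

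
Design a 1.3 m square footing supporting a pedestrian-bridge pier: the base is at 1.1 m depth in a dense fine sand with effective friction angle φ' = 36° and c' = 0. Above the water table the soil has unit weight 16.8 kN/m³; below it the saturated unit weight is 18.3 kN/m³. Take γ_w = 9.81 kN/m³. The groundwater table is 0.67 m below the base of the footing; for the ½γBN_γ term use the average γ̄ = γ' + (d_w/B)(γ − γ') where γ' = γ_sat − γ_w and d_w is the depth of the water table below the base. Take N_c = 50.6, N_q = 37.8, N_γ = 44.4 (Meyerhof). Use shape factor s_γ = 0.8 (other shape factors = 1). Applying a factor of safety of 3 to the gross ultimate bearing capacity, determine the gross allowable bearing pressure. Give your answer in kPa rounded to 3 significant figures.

q_all ≈ 331 kPa

Overburden at base level: q = 16.8 × 1.1 = 18.48 kPa.
The water table is 0.67 m below the base (< B = 1.3 m), so the ½γBN_γ term uses γ̄ = γ' + (d_w/B)(γ − γ') = 8.49 + (0.67/1.3)(16.8 − 8.49) = 12.773 kN/m³.
Surcharge term q·N_q = 18.48 × 37.8 = 698.54 kPa; self-weight term 0.5·γ·B·N_γ·s_γ = 0.5 × 12.773 × 1.3 × 44.4 × 0.8 = 294.9 kPa.
q_ult = 698.54 + 294.9 = 993.44 kPa.
q_all = q_ult / FS = 993.44 / 3 = 331.15 kPa.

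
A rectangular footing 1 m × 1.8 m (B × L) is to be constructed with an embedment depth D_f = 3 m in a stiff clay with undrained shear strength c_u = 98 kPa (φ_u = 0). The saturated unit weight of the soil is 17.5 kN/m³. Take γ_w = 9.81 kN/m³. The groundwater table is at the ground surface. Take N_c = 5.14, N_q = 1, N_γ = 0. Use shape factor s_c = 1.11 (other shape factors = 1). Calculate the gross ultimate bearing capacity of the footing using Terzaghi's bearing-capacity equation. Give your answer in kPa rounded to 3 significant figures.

q_ult ≈ 582 kPa

Water table at ground surface, so effective unit weight γ' = 17.5 − 9.81 = 7.69 kN/m³ is used throughout; overburden q = 7.69 × 3 = 23.07 kPa.
Cohesion term c·N_c·s_c = 98 × 5.14 × 1.11 = 559.13 kPa; surcharge term q·N_q = 23.07 × 1 = 23.07 kPa.
q_ult = 559.13 + 23.07 = 582.2 kPa.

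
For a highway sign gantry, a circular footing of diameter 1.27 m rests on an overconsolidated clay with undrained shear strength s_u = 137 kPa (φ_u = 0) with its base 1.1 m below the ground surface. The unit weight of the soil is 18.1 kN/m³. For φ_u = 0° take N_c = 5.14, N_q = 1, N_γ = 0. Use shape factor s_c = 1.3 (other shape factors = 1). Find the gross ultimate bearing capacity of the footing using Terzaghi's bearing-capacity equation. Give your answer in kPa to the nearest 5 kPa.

q_ult ≈ 935 kPa

Overburden at base level: q = 18.1 × 1.1 = 19.91 kPa.
Cohesion term c·N_c·s_c = 137 × 5.14 × 1.3 = 915.43 kPa; surcharge term q·N_q = 19.91 × 1 = 19.91 kPa.
q_ult = 915.43 + 19.91 = 935.34 kPa.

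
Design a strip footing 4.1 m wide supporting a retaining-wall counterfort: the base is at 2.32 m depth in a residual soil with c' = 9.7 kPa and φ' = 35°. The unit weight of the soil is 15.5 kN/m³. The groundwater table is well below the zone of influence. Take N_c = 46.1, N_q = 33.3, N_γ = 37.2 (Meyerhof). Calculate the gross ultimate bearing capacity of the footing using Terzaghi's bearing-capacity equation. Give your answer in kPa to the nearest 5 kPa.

q_ult ≈ 2825 kPa

Effective surcharge at the founding depth q = γ·D_f = 15.5 × 2.32 = 35.96 kPa.
q_ult = c·N_c + q·N_q + 0.5·γ·B·N_γ
     = 9.7 × 46.1 + 35.96 × 33.3 + 0.5 × 15.5 × 4.1 × 37.2
     = 447.17 + 1197.5 + 1182 = 2826.7 kPa.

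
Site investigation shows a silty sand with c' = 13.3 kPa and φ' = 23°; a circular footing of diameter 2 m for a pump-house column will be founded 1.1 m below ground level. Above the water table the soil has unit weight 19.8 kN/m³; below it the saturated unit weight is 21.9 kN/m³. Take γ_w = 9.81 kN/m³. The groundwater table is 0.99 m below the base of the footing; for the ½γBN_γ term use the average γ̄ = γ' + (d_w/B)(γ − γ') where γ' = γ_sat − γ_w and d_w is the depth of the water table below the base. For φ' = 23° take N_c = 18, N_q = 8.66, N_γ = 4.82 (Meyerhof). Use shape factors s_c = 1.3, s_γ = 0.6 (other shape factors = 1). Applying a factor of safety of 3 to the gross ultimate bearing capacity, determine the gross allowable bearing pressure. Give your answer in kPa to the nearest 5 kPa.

Overburden at base level: q = 19.8 × 1.1 = 21.78 kPa.
The water table is 0.99 m below the base (< B = 2 m), so the ½γBN_γ term uses γ̄ = γ' + (d_w/B)(γ − γ') = 12.09 + (0.99/2)(19.8 − 12.09) = 15.906 kN/m³.
Cohesion term c·N_c·s_c = 13.3 × 18 × 1.3 = 311.22 kPa; surcharge term q·N_q = 21.78 × 8.66 = 188.61 kPa; self-weight term 0.5·γ·B·N_γ·s_γ = 0.5 × 15.906 × 2 × 4.82 × 0.6 = 46.001 kPa.
q_ult = 311.22 + 188.61 + 46.001 = 545.84 kPa.
q_all = q_ult / FS = 545.84 / 3 = 181.95 kPa.

q_all ≈ 180 kPa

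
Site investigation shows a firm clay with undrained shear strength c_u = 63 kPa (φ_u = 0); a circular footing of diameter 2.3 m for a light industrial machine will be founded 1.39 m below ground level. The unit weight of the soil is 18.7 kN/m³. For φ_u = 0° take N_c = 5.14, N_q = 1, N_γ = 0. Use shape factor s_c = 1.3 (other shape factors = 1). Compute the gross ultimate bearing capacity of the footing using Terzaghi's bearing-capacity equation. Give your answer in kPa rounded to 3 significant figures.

q_ult ≈ 447 kPa

Effective surcharge at the founding depth q = γ·D_f = 18.7 × 1.39 = 25.993 kPa.
q_ult = c·N_c·s_c + q·N_q
     = 63 × 5.14 × 1.3 + 25.993 × 1
     = 420.97 + 25.993 = 446.96 kPa.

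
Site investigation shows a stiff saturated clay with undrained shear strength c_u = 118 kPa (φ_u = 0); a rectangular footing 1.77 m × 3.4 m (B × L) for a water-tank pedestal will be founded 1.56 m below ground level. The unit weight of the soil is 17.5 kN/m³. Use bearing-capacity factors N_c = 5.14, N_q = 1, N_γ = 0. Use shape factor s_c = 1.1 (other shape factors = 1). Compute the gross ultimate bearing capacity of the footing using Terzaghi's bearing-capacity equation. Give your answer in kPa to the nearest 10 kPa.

q = γ·D_f = 17.5 × 1.56 = 27.3 kPa.
c·N_c·s_c = 118 × 5.14 × 1.1 = 667.17 kPa
q·N_q = 27.3 × 1 = 27.3 kPa
q_ult = 667.17 + 27.3 = 694.47 kPa.

q_ult ≈ 690 kPa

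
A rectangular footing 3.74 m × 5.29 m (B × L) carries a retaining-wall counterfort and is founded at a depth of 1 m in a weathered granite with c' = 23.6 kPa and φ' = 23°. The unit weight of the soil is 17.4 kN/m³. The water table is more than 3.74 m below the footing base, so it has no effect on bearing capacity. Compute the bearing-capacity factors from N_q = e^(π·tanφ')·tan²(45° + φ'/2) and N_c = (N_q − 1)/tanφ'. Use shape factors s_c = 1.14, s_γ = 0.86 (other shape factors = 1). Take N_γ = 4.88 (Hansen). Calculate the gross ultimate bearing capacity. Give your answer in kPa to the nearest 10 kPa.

tan23° = 0.4245, so N_q = e^(π×0.4245)·tan²(56.5°) = 3.794 × 2.283 = 8.66.
N_c = (8.66 − 1)/tan23° = 18.05.
Effective surcharge at the founding depth q = γ·D_f = 17.4 × 1 = 17.4 kPa.
q_ult = c·N_c·s_c + q·N_q + 0.5·γ·B·N_γ·s_γ
     = 23.6 × 18.049 × 1.14 + 17.4 × 8.6612 + 0.5 × 17.4 × 3.74 × 4.88 × 0.86
     = 485.58 + 150.7 + 136.56 = 772.84 kPa.

q_ult ≈ 770 kPa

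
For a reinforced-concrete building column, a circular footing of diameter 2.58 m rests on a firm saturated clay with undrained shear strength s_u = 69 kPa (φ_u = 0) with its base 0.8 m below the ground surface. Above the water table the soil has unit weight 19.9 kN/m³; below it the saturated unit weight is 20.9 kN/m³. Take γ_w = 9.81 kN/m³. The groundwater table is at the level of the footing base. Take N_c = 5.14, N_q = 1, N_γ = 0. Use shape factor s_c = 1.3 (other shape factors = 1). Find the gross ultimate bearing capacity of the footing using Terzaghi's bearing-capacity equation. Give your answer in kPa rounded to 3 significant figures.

q_ult ≈ 477 kPa

Overburden at base level: q = 19.9 × 0.8 = 15.92 kPa.
Cohesion term c·N_c·s_c = 69 × 5.14 × 1.3 = 461.06 kPa; surcharge term q·N_q = 15.92 × 1 = 15.92 kPa.
q_ult = 461.06 + 15.92 = 476.98 kPa.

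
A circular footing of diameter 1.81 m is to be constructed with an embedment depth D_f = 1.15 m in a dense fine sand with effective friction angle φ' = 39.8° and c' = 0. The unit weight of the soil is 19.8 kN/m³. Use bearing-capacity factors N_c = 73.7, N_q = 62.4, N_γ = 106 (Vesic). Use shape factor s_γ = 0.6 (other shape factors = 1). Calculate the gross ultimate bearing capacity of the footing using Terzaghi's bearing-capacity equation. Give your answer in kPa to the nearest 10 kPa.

q = γ·D_f = 19.8 × 1.15 = 22.77 kPa.
q·N_q = 22.77 × 62.4 = 1420.8 kPa
0.5·γ·B·N_γ·s_γ = 0.5 × 19.8 × 1.81 × 106 × 0.6 = 1139.6 kPa
q_ult = 1420.8 + 1139.6 = 2560.5 kPa.

q_ult ≈ 2560 kPa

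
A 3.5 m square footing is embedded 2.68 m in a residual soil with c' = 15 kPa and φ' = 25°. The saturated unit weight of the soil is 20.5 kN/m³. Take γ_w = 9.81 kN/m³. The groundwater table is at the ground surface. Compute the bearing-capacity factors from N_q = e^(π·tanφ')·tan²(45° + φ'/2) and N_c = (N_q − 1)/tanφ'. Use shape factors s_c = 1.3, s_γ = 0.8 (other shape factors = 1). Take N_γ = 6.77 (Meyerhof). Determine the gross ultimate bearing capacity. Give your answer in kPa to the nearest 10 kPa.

tan25° = 0.4663, so N_q = e^(π×0.4663)·tan²(57.5°) = 4.327 × 2.464 = 10.66.
N_c = (10.66 − 1)/tan25° = 20.72.
Water table at ground surface, so effective unit weight γ' = 20.5 − 9.81 = 10.69 kN/m³ is used throughout; overburden q = 10.69 × 2.68 = 28.649 kPa; the same γ' applies in the ½γBN_γ term.
Cohesion term c·N_c·s_c = 15 × 20.721 × 1.3 = 404.05 kPa; surcharge term q·N_q = 28.649 × 10.662 = 305.46 kPa; self-weight term 0.5·γ·B·N_γ·s_γ = 0.5 × 10.69 × 3.5 × 6.77 × 0.8 = 101.32 kPa.
q_ult = 404.05 + 305.46 + 101.32 = 810.83 kPa.

q_ult ≈ 810 kPa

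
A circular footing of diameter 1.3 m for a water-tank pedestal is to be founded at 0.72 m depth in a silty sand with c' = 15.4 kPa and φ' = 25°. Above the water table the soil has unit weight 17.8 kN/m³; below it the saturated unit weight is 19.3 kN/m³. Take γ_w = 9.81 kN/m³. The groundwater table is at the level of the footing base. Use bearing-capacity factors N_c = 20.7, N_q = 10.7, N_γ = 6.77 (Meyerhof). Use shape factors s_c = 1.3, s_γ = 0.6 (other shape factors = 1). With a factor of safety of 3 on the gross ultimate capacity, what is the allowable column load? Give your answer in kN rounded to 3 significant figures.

P_all ≈ 255 kN

q = γ·D_f = 17.8 × 0.72 = 12.816 kPa.
For the ½γBN_γ term take γ' = 19.3 − 9.81 = 9.49 kN/m³ (soil below base is submerged).
c·N_c·s_c = 15.4 × 20.7 × 1.3 = 414.41 kPa
q·N_q = 12.816 × 10.7 = 137.13 kPa
0.5·γ·B·N_γ·s_γ = 0.5 × 9.49 × 1.3 × 6.77 × 0.6 = 25.056 kPa
q_ult = 414.41 + 137.13 + 25.056 = 576.6 kPa.
Gross allowable pressure q_all = 576.6 / 3 = 192.2 kPa.
Footing area = 1.3273 m², so allowable column load = 192.2 × 1.3273 = 255.11 kN.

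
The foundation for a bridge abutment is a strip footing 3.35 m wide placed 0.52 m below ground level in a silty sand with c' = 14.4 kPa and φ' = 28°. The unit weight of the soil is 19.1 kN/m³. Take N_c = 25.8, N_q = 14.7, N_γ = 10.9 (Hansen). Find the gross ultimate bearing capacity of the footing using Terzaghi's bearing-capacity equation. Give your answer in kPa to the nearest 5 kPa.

q_ult ≈ 865 kPa

q = γ·D_f = 19.1 × 0.52 = 9.932 kPa.
c·N_c = 14.4 × 25.8 = 371.52 kPa
q·N_q = 9.932 × 14.7 = 146 kPa
0.5·γ·B·N_γ = 0.5 × 19.1 × 3.35 × 10.9 = 348.72 kPa
q_ult = 371.52 + 146 + 348.72 = 866.24 kPa.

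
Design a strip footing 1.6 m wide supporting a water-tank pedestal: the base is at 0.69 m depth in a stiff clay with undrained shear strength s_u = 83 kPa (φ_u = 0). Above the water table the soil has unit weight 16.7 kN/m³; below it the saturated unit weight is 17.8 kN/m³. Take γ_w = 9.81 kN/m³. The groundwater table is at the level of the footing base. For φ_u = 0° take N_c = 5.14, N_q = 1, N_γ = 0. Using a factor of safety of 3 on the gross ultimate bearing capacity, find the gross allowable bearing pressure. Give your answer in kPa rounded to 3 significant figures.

q = γ·D_f = 16.7 × 0.69 = 11.523 kPa.
c·N_c = 83 × 5.14 = 426.62 kPa
q·N_q = 11.523 × 1 = 11.523 kPa
q_ult = 426.62 + 11.523 = 438.14 kPa.
q_all = 438.14 / 3 = 146.05 kPa.

q_all ≈ 146 kPa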